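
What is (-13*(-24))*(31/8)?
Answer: 1209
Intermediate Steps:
(-13*(-24))*(31/8) = 312*(31*(⅛)) = 312*(31/8) = 1209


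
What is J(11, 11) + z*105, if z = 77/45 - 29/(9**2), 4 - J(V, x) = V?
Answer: 3647/27 ≈ 135.07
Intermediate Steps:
J(V, x) = 4 - V
z = 548/405 (z = 77*(1/45) - 29/81 = 77/45 - 29*1/81 = 77/45 - 29/81 = 548/405 ≈ 1.3531)
J(11, 11) + z*105 = (4 - 1*11) + (548/405)*105 = (4 - 11) + 3836/27 = -7 + 3836/27 = 3647/27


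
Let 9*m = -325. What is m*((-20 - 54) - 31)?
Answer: 11375/3 ≈ 3791.7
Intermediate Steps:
m = -325/9 (m = (1/9)*(-325) = -325/9 ≈ -36.111)
m*((-20 - 54) - 31) = -325*((-20 - 54) - 31)/9 = -325*(-74 - 31)/9 = -325/9*(-105) = 11375/3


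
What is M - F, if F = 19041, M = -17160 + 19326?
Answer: -16875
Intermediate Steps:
M = 2166
M - F = 2166 - 1*19041 = 2166 - 19041 = -16875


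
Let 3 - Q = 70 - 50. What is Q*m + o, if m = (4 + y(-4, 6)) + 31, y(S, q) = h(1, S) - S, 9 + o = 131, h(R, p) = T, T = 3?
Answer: -592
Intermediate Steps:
h(R, p) = 3
o = 122 (o = -9 + 131 = 122)
y(S, q) = 3 - S
Q = -17 (Q = 3 - (70 - 50) = 3 - 1*20 = 3 - 20 = -17)
m = 42 (m = (4 + (3 - 1*(-4))) + 31 = (4 + (3 + 4)) + 31 = (4 + 7) + 31 = 11 + 31 = 42)
Q*m + o = -17*42 + 122 = -714 + 122 = -592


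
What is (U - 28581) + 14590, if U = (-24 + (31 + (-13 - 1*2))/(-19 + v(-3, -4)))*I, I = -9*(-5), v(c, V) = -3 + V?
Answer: -196283/13 ≈ -15099.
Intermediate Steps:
I = 45
U = -14400/13 (U = (-24 + (31 + (-13 - 1*2))/(-19 + (-3 - 4)))*45 = (-24 + (31 + (-13 - 2))/(-19 - 7))*45 = (-24 + (31 - 15)/(-26))*45 = (-24 + 16*(-1/26))*45 = (-24 - 8/13)*45 = -320/13*45 = -14400/13 ≈ -1107.7)
(U - 28581) + 14590 = (-14400/13 - 28581) + 14590 = -385953/13 + 14590 = -196283/13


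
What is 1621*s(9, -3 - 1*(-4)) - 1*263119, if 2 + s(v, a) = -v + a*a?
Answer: -279329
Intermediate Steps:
s(v, a) = -2 + a² - v (s(v, a) = -2 + (-v + a*a) = -2 + (-v + a²) = -2 + (a² - v) = -2 + a² - v)
1621*s(9, -3 - 1*(-4)) - 1*263119 = 1621*(-2 + (-3 - 1*(-4))² - 1*9) - 1*263119 = 1621*(-2 + (-3 + 4)² - 9) - 263119 = 1621*(-2 + 1² - 9) - 263119 = 1621*(-2 + 1 - 9) - 263119 = 1621*(-10) - 263119 = -16210 - 263119 = -279329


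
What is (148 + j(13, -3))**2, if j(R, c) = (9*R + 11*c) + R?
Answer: 60025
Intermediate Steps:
j(R, c) = 10*R + 11*c
(148 + j(13, -3))**2 = (148 + (10*13 + 11*(-3)))**2 = (148 + (130 - 33))**2 = (148 + 97)**2 = 245**2 = 60025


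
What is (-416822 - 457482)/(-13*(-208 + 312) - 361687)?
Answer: 874304/363039 ≈ 2.4083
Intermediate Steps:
(-416822 - 457482)/(-13*(-208 + 312) - 361687) = -874304/(-13*104 - 361687) = -874304/(-1352 - 361687) = -874304/(-363039) = -874304*(-1/363039) = 874304/363039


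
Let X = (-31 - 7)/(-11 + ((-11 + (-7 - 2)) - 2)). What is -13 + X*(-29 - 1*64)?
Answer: -1321/11 ≈ -120.09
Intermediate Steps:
X = 38/33 (X = -38/(-11 + ((-11 - 9) - 2)) = -38/(-11 + (-20 - 2)) = -38/(-11 - 22) = -38/(-33) = -38*(-1/33) = 38/33 ≈ 1.1515)
-13 + X*(-29 - 1*64) = -13 + 38*(-29 - 1*64)/33 = -13 + 38*(-29 - 64)/33 = -13 + (38/33)*(-93) = -13 - 1178/11 = -1321/11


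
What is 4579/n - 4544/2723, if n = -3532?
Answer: -28518025/9617636 ≈ -2.9652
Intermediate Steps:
4579/n - 4544/2723 = 4579/(-3532) - 4544/2723 = 4579*(-1/3532) - 4544*1/2723 = -4579/3532 - 4544/2723 = -28518025/9617636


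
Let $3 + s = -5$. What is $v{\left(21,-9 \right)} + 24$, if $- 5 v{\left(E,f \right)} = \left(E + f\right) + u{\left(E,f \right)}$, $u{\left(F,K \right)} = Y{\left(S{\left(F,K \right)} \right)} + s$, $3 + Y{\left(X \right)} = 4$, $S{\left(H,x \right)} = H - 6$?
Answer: $23$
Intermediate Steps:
$s = -8$ ($s = -3 - 5 = -8$)
$S{\left(H,x \right)} = -6 + H$ ($S{\left(H,x \right)} = H - 6 = -6 + H$)
$Y{\left(X \right)} = 1$ ($Y{\left(X \right)} = -3 + 4 = 1$)
$u{\left(F,K \right)} = -7$ ($u{\left(F,K \right)} = 1 - 8 = -7$)
$v{\left(E,f \right)} = \frac{7}{5} - \frac{E}{5} - \frac{f}{5}$ ($v{\left(E,f \right)} = - \frac{\left(E + f\right) - 7}{5} = - \frac{-7 + E + f}{5} = \frac{7}{5} - \frac{E}{5} - \frac{f}{5}$)
$v{\left(21,-9 \right)} + 24 = \left(\frac{7}{5} - \frac{21}{5} - - \frac{9}{5}\right) + 24 = \left(\frac{7}{5} - \frac{21}{5} + \frac{9}{5}\right) + 24 = -1 + 24 = 23$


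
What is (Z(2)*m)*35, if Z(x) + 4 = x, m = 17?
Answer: -1190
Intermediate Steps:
Z(x) = -4 + x
(Z(2)*m)*35 = ((-4 + 2)*17)*35 = -2*17*35 = -34*35 = -1190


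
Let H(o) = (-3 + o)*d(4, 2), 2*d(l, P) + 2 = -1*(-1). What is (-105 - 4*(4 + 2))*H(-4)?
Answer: -903/2 ≈ -451.50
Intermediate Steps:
d(l, P) = -1/2 (d(l, P) = -1 + (-1*(-1))/2 = -1 + (1/2)*1 = -1 + 1/2 = -1/2)
H(o) = 3/2 - o/2 (H(o) = (-3 + o)*(-1/2) = 3/2 - o/2)
(-105 - 4*(4 + 2))*H(-4) = (-105 - 4*(4 + 2))*(3/2 - 1/2*(-4)) = (-105 - 4*6)*(3/2 + 2) = (-105 - 24)*(7/2) = -129*7/2 = -903/2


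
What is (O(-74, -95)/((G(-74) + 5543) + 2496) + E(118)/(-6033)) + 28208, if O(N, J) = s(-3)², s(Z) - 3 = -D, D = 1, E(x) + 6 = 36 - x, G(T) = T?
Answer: 451825125604/16017615 ≈ 28208.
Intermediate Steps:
E(x) = 30 - x (E(x) = -6 + (36 - x) = 30 - x)
s(Z) = 2 (s(Z) = 3 - 1*1 = 3 - 1 = 2)
O(N, J) = 4 (O(N, J) = 2² = 4)
(O(-74, -95)/((G(-74) + 5543) + 2496) + E(118)/(-6033)) + 28208 = (4/((-74 + 5543) + 2496) + (30 - 1*118)/(-6033)) + 28208 = (4/(5469 + 2496) + (30 - 118)*(-1/6033)) + 28208 = (4/7965 - 88*(-1/6033)) + 28208 = (4*(1/7965) + 88/6033) + 28208 = (4/7965 + 88/6033) + 28208 = 241684/16017615 + 28208 = 451825125604/16017615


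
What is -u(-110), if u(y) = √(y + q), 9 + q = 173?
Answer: -3*√6 ≈ -7.3485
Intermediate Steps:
q = 164 (q = -9 + 173 = 164)
u(y) = √(164 + y) (u(y) = √(y + 164) = √(164 + y))
-u(-110) = -√(164 - 110) = -√54 = -3*√6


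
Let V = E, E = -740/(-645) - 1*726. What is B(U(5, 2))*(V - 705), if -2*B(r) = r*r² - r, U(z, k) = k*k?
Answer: 1844510/43 ≈ 42896.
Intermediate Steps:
U(z, k) = k²
E = -93506/129 (E = -740*(-1/645) - 726 = 148/129 - 726 = -93506/129 ≈ -724.85)
V = -93506/129 ≈ -724.85
B(r) = r/2 - r³/2 (B(r) = -(r*r² - r)/2 = -(r³ - r)/2 = r/2 - r³/2)
B(U(5, 2))*(V - 705) = ((½)*2²*(1 - (2²)²))*(-93506/129 - 705) = ((½)*4*(1 - 1*4²))*(-184451/129) = ((½)*4*(1 - 1*16))*(-184451/129) = ((½)*4*(1 - 16))*(-184451/129) = ((½)*4*(-15))*(-184451/129) = -30*(-184451/129) = 1844510/43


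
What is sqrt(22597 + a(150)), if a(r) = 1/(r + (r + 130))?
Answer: sqrt(4178185730)/430 ≈ 150.32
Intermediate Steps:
a(r) = 1/(130 + 2*r) (a(r) = 1/(r + (130 + r)) = 1/(130 + 2*r))
sqrt(22597 + a(150)) = sqrt(22597 + 1/(2*(65 + 150))) = sqrt(22597 + (1/2)/215) = sqrt(22597 + (1/2)*(1/215)) = sqrt(22597 + 1/430) = sqrt(9716711/430) = sqrt(4178185730)/430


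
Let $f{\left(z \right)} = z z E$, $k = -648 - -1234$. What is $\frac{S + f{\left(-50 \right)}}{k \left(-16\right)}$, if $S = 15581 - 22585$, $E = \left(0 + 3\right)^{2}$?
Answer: $- \frac{1937}{1172} \approx -1.6527$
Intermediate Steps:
$k = 586$ ($k = -648 + 1234 = 586$)
$E = 9$ ($E = 3^{2} = 9$)
$f{\left(z \right)} = 9 z^{2}$ ($f{\left(z \right)} = z z 9 = z^{2} \cdot 9 = 9 z^{2}$)
$S = -7004$
$\frac{S + f{\left(-50 \right)}}{k \left(-16\right)} = \frac{-7004 + 9 \left(-50\right)^{2}}{586 \left(-16\right)} = \frac{-7004 + 9 \cdot 2500}{-9376} = \left(-7004 + 22500\right) \left(- \frac{1}{9376}\right) = 15496 \left(- \frac{1}{9376}\right) = - \frac{1937}{1172}$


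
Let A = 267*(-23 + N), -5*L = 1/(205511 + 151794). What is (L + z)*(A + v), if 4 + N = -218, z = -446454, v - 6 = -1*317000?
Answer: 305009889662113559/1786525 ≈ 1.7073e+11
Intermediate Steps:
v = -316994 (v = 6 - 1*317000 = 6 - 317000 = -316994)
L = -1/1786525 (L = -1/(5*(205511 + 151794)) = -⅕/357305 = -⅕*1/357305 = -1/1786525 ≈ -5.5975e-7)
N = -222 (N = -4 - 218 = -222)
A = -65415 (A = 267*(-23 - 222) = 267*(-245) = -65415)
(L + z)*(A + v) = (-1/1786525 - 446454)*(-65415 - 316994) = -797601232351/1786525*(-382409) = 305009889662113559/1786525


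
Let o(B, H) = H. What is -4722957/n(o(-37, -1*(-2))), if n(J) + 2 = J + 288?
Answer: -524773/32 ≈ -16399.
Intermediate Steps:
n(J) = 286 + J (n(J) = -2 + (J + 288) = -2 + (288 + J) = 286 + J)
-4722957/n(o(-37, -1*(-2))) = -4722957/(286 - 1*(-2)) = -4722957/(286 + 2) = -4722957/288 = -4722957*1/288 = -524773/32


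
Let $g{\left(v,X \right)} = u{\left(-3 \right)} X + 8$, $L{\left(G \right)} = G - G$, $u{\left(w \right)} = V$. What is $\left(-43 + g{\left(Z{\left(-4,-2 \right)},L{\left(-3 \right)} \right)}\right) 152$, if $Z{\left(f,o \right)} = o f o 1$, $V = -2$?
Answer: $-5320$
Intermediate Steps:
$Z{\left(f,o \right)} = f o^{2}$ ($Z{\left(f,o \right)} = o f o = f o^{2}$)
$u{\left(w \right)} = -2$
$L{\left(G \right)} = 0$
$g{\left(v,X \right)} = 8 - 2 X$ ($g{\left(v,X \right)} = - 2 X + 8 = 8 - 2 X$)
$\left(-43 + g{\left(Z{\left(-4,-2 \right)},L{\left(-3 \right)} \right)}\right) 152 = \left(-43 + \left(8 - 0\right)\right) 152 = \left(-43 + \left(8 + 0\right)\right) 152 = \left(-43 + 8\right) 152 = \left(-35\right) 152 = -5320$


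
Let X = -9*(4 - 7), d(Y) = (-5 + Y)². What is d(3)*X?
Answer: 108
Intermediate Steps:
X = 27 (X = -9*(-3) = 27)
d(3)*X = (-5 + 3)²*27 = (-2)²*27 = 4*27 = 108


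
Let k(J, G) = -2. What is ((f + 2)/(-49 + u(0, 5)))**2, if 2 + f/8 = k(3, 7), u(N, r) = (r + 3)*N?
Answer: 900/2401 ≈ 0.37484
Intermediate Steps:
u(N, r) = N*(3 + r) (u(N, r) = (3 + r)*N = N*(3 + r))
f = -32 (f = -16 + 8*(-2) = -16 - 16 = -32)
((f + 2)/(-49 + u(0, 5)))**2 = ((-32 + 2)/(-49 + 0*(3 + 5)))**2 = (-30/(-49 + 0*8))**2 = (-30/(-49 + 0))**2 = (-30/(-49))**2 = (-30*(-1/49))**2 = (30/49)**2 = 900/2401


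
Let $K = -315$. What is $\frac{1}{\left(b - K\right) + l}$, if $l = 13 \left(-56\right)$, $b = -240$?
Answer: $- \frac{1}{653} \approx -0.0015314$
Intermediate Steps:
$l = -728$
$\frac{1}{\left(b - K\right) + l} = \frac{1}{\left(-240 - -315\right) - 728} = \frac{1}{\left(-240 + 315\right) - 728} = \frac{1}{75 - 728} = \frac{1}{-653} = - \frac{1}{653}$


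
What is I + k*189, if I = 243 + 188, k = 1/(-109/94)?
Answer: 29213/109 ≈ 268.01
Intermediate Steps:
k = -94/109 (k = 1/(-109*1/94) = 1/(-109/94) = -94/109 ≈ -0.86238)
I = 431
I + k*189 = 431 - 94/109*189 = 431 - 17766/109 = 29213/109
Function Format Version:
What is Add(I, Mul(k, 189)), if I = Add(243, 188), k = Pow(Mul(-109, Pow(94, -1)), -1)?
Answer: Rational(29213, 109) ≈ 268.01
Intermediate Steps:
k = Rational(-94, 109) (k = Pow(Mul(-109, Rational(1, 94)), -1) = Pow(Rational(-109, 94), -1) = Rational(-94, 109) ≈ -0.86238)
I = 431
Add(I, Mul(k, 189)) = Add(431, Mul(Rational(-94, 109), 189)) = Add(431, Rational(-17766, 109)) = Rational(29213, 109)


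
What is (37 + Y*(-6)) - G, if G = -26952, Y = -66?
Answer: 27385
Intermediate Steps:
(37 + Y*(-6)) - G = (37 - 66*(-6)) - 1*(-26952) = (37 + 396) + 26952 = 433 + 26952 = 27385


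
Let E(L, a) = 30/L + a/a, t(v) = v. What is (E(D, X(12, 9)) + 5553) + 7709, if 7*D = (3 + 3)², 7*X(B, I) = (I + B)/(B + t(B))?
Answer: 79613/6 ≈ 13269.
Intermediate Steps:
X(B, I) = (B + I)/(14*B) (X(B, I) = ((I + B)/(B + B))/7 = ((B + I)/((2*B)))/7 = ((B + I)*(1/(2*B)))/7 = ((B + I)/(2*B))/7 = (B + I)/(14*B))
D = 36/7 (D = (3 + 3)²/7 = (⅐)*6² = (⅐)*36 = 36/7 ≈ 5.1429)
E(L, a) = 1 + 30/L (E(L, a) = 30/L + 1 = 1 + 30/L)
(E(D, X(12, 9)) + 5553) + 7709 = ((30 + 36/7)/(36/7) + 5553) + 7709 = ((7/36)*(246/7) + 5553) + 7709 = (41/6 + 5553) + 7709 = 33359/6 + 7709 = 79613/6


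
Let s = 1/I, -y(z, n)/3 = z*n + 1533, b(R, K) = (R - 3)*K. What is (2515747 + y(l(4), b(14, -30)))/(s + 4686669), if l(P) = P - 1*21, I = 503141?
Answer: 627496826419/1179027663665 ≈ 0.53222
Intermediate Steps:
b(R, K) = K*(-3 + R) (b(R, K) = (-3 + R)*K = K*(-3 + R))
l(P) = -21 + P (l(P) = P - 21 = -21 + P)
y(z, n) = -4599 - 3*n*z (y(z, n) = -3*(z*n + 1533) = -3*(n*z + 1533) = -3*(1533 + n*z) = -4599 - 3*n*z)
s = 1/503141 ≈ 1.9875e-6
(2515747 + y(l(4), b(14, -30)))/(s + 4686669) = (2515747 + (-4599 - 3*(-30*(-3 + 14))*(-21 + 4)))/(1/503141 + 4686669) = (2515747 + (-4599 - 3*(-30*11)*(-17)))/(2358055327330/503141) = (2515747 + (-4599 - 3*(-330)*(-17)))*(503141/2358055327330) = (2515747 + (-4599 - 16830))*(503141/2358055327330) = (2515747 - 21429)*(503141/2358055327330) = 2494318*(503141/2358055327330) = 627496826419/1179027663665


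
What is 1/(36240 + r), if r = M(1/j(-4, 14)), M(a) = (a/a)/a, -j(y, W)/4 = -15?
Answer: 1/36300 ≈ 2.7548e-5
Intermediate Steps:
j(y, W) = 60 (j(y, W) = -4*(-15) = 60)
M(a) = 1/a
r = 60 (r = 1/(1/60) = 60)
1/(36240 + r) = 1/(36240 + 60) = 1/36300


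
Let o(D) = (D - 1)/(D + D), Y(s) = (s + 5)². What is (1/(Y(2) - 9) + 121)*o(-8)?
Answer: 43569/640 ≈ 68.077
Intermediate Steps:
Y(s) = (5 + s)²
o(D) = (-1 + D)/(2*D) (o(D) = (-1 + D)/((2*D)) = (-1 + D)*(1/(2*D)) = (-1 + D)/(2*D))
(1/(Y(2) - 9) + 121)*o(-8) = (1/((5 + 2)² - 9) + 121)*((½)*(-1 - 8)/(-8)) = (1/(7² - 9) + 121)*((½)*(-⅛)*(-9)) = (1/(49 - 9) + 121)*(9/16) = (1/40 + 121)*(9/16) = (4841/40)*(9/16) = 43569/640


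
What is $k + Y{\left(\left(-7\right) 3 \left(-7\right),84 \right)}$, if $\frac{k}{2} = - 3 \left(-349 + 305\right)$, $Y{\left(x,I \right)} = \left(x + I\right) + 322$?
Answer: $817$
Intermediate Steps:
$Y{\left(x,I \right)} = 322 + I + x$ ($Y{\left(x,I \right)} = \left(I + x\right) + 322 = 322 + I + x$)
$k = 264$ ($k = 2 \left(- 3 \left(-349 + 305\right)\right) = 2 \left(\left(-3\right) \left(-44\right)\right) = 2 \cdot 132 = 264$)
$k + Y{\left(\left(-7\right) 3 \left(-7\right),84 \right)} = 264 + \left(322 + 84 + \left(-7\right) 3 \left(-7\right)\right) = 264 + \left(322 + 84 - -147\right) = 264 + \left(322 + 84 + 147\right) = 264 + 553 = 817$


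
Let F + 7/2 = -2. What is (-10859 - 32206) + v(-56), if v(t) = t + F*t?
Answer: -42813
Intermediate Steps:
F = -11/2 (F = -7/2 - 2 = -11/2 ≈ -5.5000)
v(t) = -9*t/2 (v(t) = t - 11*t/2 = -9*t/2)
(-10859 - 32206) + v(-56) = (-10859 - 32206) - 9/2*(-56) = -43065 + 252 = -42813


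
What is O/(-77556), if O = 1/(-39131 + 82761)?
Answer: -1/3383768280 ≈ -2.9553e-10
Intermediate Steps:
O = 1/43630 ≈ 2.2920e-5
O/(-77556) = (1/43630)/(-77556) = (1/43630)*(-1/77556) = -1/3383768280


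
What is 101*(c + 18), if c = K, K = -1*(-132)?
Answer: 15150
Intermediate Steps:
K = 132
c = 132
101*(c + 18) = 101*(132 + 18) = 101*150 = 15150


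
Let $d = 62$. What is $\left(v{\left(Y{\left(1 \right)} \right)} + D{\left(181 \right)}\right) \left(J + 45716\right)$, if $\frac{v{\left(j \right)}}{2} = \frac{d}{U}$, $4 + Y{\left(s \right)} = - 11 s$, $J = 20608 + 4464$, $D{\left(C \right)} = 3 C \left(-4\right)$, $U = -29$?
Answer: $- \frac{4467572256}{29} \approx -1.5405 \cdot 10^{8}$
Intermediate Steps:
$D{\left(C \right)} = - 12 C$
$J = 25072$
$Y{\left(s \right)} = -4 - 11 s$
$v{\left(j \right)} = - \frac{124}{29}$ ($v{\left(j \right)} = 2 \frac{62}{-29} = 2 \cdot 62 \left(- \frac{1}{29}\right) = 2 \left(- \frac{62}{29}\right) = - \frac{124}{29}$)
$\left(v{\left(Y{\left(1 \right)} \right)} + D{\left(181 \right)}\right) \left(J + 45716\right) = \left(- \frac{124}{29} - 2172\right) \left(25072 + 45716\right) = \left(- \frac{124}{29} - 2172\right) 70788 = \left(- \frac{63112}{29}\right) 70788 = - \frac{4467572256}{29}$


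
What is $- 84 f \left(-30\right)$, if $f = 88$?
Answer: $221760$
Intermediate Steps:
$- 84 f \left(-30\right) = \left(-84\right) 88 \left(-30\right) = \left(-7392\right) \left(-30\right) = 221760$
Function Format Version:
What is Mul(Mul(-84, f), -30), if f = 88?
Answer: 221760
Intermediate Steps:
Mul(Mul(-84, f), -30) = Mul(Mul(-84, 88), -30) = Mul(-7392, -30) = 221760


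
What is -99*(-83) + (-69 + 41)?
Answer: 8189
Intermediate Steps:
-99*(-83) + (-69 + 41) = 8217 - 28 = 8189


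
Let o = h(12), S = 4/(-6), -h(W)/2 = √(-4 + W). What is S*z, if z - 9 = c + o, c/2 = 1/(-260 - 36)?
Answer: -1331/222 + 8*√2/3 ≈ -2.2243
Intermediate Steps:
c = -1/148 (c = 2/(-260 - 36) = 2/(-296) = 2*(-1/296) = -1/148 ≈ -0.0067568)
h(W) = -2*√(-4 + W)
S = -⅔ (S = 4*(-⅙) = -⅔ ≈ -0.66667)
o = -4*√2 (o = -2*√(-4 + 12) = -4*√2 ≈ -5.6569)
z = 1331/148 - 4*√2 (z = 9 + (-1/148 - 4*√2) = 1331/148 - 4*√2 ≈ 3.3364)
S*z = -2*(1331/148 - 4*√2)/3 = -1331/222 + 8*√2/3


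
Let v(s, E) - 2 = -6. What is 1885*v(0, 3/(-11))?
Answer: -7540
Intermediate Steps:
v(s, E) = -4 (v(s, E) = 2 - 6 = -4)
1885*v(0, 3/(-11)) = 1885*(-4) = -7540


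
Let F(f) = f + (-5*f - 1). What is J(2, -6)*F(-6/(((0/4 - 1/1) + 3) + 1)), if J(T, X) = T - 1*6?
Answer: -28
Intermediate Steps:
J(T, X) = -6 + T (J(T, X) = T - 6 = -6 + T)
F(f) = -1 - 4*f (F(f) = f + (-1 - 5*f) = -1 - 4*f)
J(2, -6)*F(-6/(((0/4 - 1/1) + 3) + 1)) = (-6 + 2)*(-1 - (-24)/(((0/4 - 1/1) + 3) + 1)) = -4*(-1 - (-24)/(((0*(1/4) - 1*1) + 3) + 1)) = -4*(-1 - (-24)/(((0 - 1) + 3) + 1)) = -4*(-1 - (-24)/((-1 + 3) + 1)) = -4*(-1 - (-24)/(2 + 1)) = -4*(-1 - (-24)/3) = -4*(-1 - 4*(-2)) = -4*(-1 + 8) = -4*7 = -28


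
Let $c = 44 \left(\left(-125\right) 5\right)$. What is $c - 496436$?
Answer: $-523936$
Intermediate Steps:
$c = -27500$ ($c = 44 \left(-625\right) = -27500$)
$c - 496436 = -27500 - 496436 = -523936$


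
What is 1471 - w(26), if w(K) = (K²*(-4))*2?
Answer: 6879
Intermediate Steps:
w(K) = -8*K² (w(K) = -4*K²*2 = -8*K²)
1471 - w(26) = 1471 - (-8)*26² = 1471 - (-8)*676 = 1471 - 1*(-5408) = 1471 + 5408 = 6879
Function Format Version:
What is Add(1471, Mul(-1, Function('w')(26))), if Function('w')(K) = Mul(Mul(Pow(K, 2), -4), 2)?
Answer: 6879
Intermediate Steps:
Function('w')(K) = Mul(-8, Pow(K, 2)) (Function('w')(K) = Mul(Mul(-4, Pow(K, 2)), 2) = Mul(-8, Pow(K, 2)))
Add(1471, Mul(-1, Function('w')(26))) = Add(1471, Mul(-1, Mul(-8, Pow(26, 2)))) = Add(1471, Mul(-1, Mul(-8, 676))) = Add(1471, Mul(-1, -5408)) = Add(1471, 5408) = 6879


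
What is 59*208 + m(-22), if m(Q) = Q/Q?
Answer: 12273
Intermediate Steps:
m(Q) = 1
59*208 + m(-22) = 59*208 + 1 = 12272 + 1 = 12273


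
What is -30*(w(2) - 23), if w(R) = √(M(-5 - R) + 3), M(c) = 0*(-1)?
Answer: 690 - 30*√3 ≈ 638.04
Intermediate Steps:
M(c) = 0
w(R) = √3 (w(R) = √(0 + 3) = √3)
-30*(w(2) - 23) = -30*(√3 - 23) = -30*(-23 + √3) = 690 - 30*√3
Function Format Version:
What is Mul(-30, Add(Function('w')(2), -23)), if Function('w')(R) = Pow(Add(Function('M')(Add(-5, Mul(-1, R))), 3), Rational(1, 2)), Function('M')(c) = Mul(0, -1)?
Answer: Add(690, Mul(-30, Pow(3, Rational(1, 2)))) ≈ 638.04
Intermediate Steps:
Function('M')(c) = 0
Function('w')(R) = Pow(3, Rational(1, 2)) (Function('w')(R) = Pow(Add(0, 3), Rational(1, 2)) = Pow(3, Rational(1, 2)))
Mul(-30, Add(Function('w')(2), -23)) = Mul(-30, Add(Pow(3, Rational(1, 2)), -23)) = Mul(-30, Add(-23, Pow(3, Rational(1, 2)))) = Add(690, Mul(-30, Pow(3, Rational(1, 2))))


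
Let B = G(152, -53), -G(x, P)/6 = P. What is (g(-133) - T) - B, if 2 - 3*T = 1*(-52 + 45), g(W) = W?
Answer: -454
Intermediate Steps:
G(x, P) = -6*P
T = 3 (T = 2/3 - (-52 + 45)/3 = 2/3 - (-7)/3 = 2/3 - 1/3*(-7) = 2/3 + 7/3 = 3)
B = 318 (B = -6*(-53) = 318)
(g(-133) - T) - B = (-133 - 1*3) - 1*318 = (-133 - 3) - 318 = -136 - 318 = -454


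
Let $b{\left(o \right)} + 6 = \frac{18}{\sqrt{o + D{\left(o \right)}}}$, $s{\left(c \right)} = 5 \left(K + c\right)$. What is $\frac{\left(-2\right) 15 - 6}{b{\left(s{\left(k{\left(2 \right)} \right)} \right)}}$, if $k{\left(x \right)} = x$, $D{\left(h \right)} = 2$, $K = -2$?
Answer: $- \frac{12}{7} - \frac{18 \sqrt{2}}{7} \approx -5.3508$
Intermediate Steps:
$s{\left(c \right)} = -10 + 5 c$ ($s{\left(c \right)} = 5 \left(-2 + c\right) = -10 + 5 c$)
$b{\left(o \right)} = -6 + \frac{18}{\sqrt{2 + o}}$ ($b{\left(o \right)} = -6 + \frac{18}{\sqrt{o + 2}} = -6 + \frac{18}{\sqrt{2 + o}}$)
$\frac{\left(-2\right) 15 - 6}{b{\left(s{\left(k{\left(2 \right)} \right)} \right)}} = \frac{\left(-2\right) 15 - 6}{-6 + \frac{18}{\sqrt{2 + \left(-10 + 5 \cdot 2\right)}}} = \frac{-30 - 6}{-6 + \frac{18}{\sqrt{2 + \left(-10 + 10\right)}}} = - \frac{36}{-6 + \frac{18}{\sqrt{2 + 0}}} = - \frac{36}{-6 + \frac{18}{\sqrt{2}}} = - \frac{36}{-6 + 18 \frac{\sqrt{2}}{2}} = - \frac{36}{-6 + 9 \sqrt{2}}$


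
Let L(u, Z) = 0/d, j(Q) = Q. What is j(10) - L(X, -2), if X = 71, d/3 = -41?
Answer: 10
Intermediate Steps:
d = -123 (d = 3*(-41) = -123)
L(u, Z) = 0 (L(u, Z) = 0/(-123) = 0*(-1/123) = 0)
j(10) - L(X, -2) = 10 - 1*0 = 10 + 0 = 10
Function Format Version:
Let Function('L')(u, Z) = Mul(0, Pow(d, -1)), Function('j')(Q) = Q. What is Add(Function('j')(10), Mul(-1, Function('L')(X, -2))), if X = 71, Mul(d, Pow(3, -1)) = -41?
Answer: 10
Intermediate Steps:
d = -123 (d = Mul(3, -41) = -123)
Function('L')(u, Z) = 0 (Function('L')(u, Z) = Mul(0, Pow(-123, -1)) = Mul(0, Rational(-1, 123)) = 0)
Add(Function('j')(10), Mul(-1, Function('L')(X, -2))) = Add(10, Mul(-1, 0)) = Add(10, 0) = 10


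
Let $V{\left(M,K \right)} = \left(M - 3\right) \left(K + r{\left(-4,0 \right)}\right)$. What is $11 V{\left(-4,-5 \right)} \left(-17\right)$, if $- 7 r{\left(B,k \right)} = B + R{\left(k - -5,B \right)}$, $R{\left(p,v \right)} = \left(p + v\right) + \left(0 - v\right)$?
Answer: $-6732$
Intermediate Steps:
$R{\left(p,v \right)} = p$ ($R{\left(p,v \right)} = \left(p + v\right) - v = p$)
$r{\left(B,k \right)} = - \frac{5}{7} - \frac{B}{7} - \frac{k}{7}$ ($r{\left(B,k \right)} = - \frac{B + \left(k - -5\right)}{7} = - \frac{B + \left(k + 5\right)}{7} = - \frac{B + \left(5 + k\right)}{7} = - \frac{5 + B + k}{7} = - \frac{5}{7} - \frac{B}{7} - \frac{k}{7}$)
$V{\left(M,K \right)} = \left(-3 + M\right) \left(- \frac{1}{7} + K\right)$ ($V{\left(M,K \right)} = \left(M - 3\right) \left(K - \frac{1}{7}\right) = \left(-3 + M\right) \left(K + \left(- \frac{5}{7} + \frac{4}{7} + 0\right)\right) = \left(-3 + M\right) \left(K - \frac{1}{7}\right) = \left(-3 + M\right) \left(- \frac{1}{7} + K\right)$)
$11 V{\left(-4,-5 \right)} \left(-17\right) = 11 \left(\frac{3}{7} - -15 - - \frac{4}{7} - -20\right) \left(-17\right) = 11 \left(\frac{3}{7} + 15 + \frac{4}{7} + 20\right) \left(-17\right) = 11 \cdot 36 \left(-17\right) = 396 \left(-17\right) = -6732$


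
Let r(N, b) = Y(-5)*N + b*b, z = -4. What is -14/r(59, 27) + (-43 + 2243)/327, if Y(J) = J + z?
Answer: 71837/10791 ≈ 6.6571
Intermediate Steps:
Y(J) = -4 + J (Y(J) = J - 4 = -4 + J)
r(N, b) = b**2 - 9*N (r(N, b) = (-4 - 5)*N + b*b = -9*N + b**2 = b**2 - 9*N)
-14/r(59, 27) + (-43 + 2243)/327 = -14/(27**2 - 9*59) + (-43 + 2243)/327 = -14/(729 - 531) + 2200*(1/327) = -14/198 + 2200/327 = -14*1/198 + 2200/327 = -7/99 + 2200/327 = 71837/10791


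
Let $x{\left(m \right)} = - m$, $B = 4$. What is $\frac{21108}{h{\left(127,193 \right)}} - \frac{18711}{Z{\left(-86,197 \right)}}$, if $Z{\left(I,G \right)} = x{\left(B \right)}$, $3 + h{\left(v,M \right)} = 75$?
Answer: $\frac{59651}{12} \approx 4970.9$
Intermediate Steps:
$h{\left(v,M \right)} = 72$ ($h{\left(v,M \right)} = -3 + 75 = 72$)
$Z{\left(I,G \right)} = -4$ ($Z{\left(I,G \right)} = \left(-1\right) 4 = -4$)
$\frac{21108}{h{\left(127,193 \right)}} - \frac{18711}{Z{\left(-86,197 \right)}} = \frac{21108}{72} - \frac{18711}{-4} = 21108 \cdot \frac{1}{72} - - \frac{18711}{4} = \frac{1759}{6} + \frac{18711}{4} = \frac{59651}{12}$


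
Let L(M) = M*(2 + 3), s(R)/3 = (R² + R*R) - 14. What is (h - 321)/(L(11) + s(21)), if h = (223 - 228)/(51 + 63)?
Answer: -36599/303126 ≈ -0.12074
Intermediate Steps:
s(R) = -42 + 6*R² (s(R) = 3*((R² + R*R) - 14) = 3*((R² + R²) - 14) = 3*(2*R² - 14) = 3*(-14 + 2*R²) = -42 + 6*R²)
L(M) = 5*M (L(M) = M*5 = 5*M)
h = -5/114 ≈ -0.043860
(h - 321)/(L(11) + s(21)) = (-5/114 - 321)/(5*11 + (-42 + 6*21²)) = -36599/(114*(55 + (-42 + 6*441))) = -36599/(114*(55 + (-42 + 2646))) = -36599/(114*(55 + 2604)) = -36599/114/2659 = -36599/114*1/2659 = -36599/303126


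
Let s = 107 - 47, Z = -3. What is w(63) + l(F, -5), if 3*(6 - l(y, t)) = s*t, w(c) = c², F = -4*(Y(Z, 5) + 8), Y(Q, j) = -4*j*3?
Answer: 4075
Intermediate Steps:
Y(Q, j) = -12*j
s = 60
F = 208 (F = -4*(-12*5 + 8) = -4*(-60 + 8) = -4*(-52) = 208)
l(y, t) = 6 - 20*t
w(63) + l(F, -5) = 63² + (6 - 20*(-5)) = 3969 + (6 + 100) = 3969 + 106 = 4075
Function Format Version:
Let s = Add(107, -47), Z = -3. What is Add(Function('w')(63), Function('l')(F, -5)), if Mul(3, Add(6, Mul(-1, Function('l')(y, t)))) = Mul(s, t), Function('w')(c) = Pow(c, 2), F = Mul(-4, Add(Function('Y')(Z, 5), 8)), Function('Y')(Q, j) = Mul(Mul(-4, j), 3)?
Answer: 4075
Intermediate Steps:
Function('Y')(Q, j) = Mul(-12, j)
s = 60
F = 208 (F = Mul(-4, Add(Mul(-12, 5), 8)) = Mul(-4, Add(-60, 8)) = Mul(-4, -52) = 208)
Function('l')(y, t) = Add(6, Mul(-20, t)) (Function('l')(y, t) = Add(6, Mul(Rational(-1, 3), Mul(60, t))) = Add(6, Mul(-20, t)))
Add(Function('w')(63), Function('l')(F, -5)) = Add(Pow(63, 2), Add(6, Mul(-20, -5))) = Add(3969, Add(6, 100)) = Add(3969, 106) = 4075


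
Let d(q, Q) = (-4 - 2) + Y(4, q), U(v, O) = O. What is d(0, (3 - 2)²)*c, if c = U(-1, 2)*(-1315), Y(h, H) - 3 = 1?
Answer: 5260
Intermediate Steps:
Y(h, H) = 4 (Y(h, H) = 3 + 1 = 4)
d(q, Q) = -2 (d(q, Q) = (-4 - 2) + 4 = -6 + 4 = -2)
c = -2630 (c = 2*(-1315) = -2630)
d(0, (3 - 2)²)*c = -2*(-2630) = 5260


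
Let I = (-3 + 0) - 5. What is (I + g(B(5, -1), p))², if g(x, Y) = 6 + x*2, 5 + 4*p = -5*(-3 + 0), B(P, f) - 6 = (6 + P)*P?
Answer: 14400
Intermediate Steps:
B(P, f) = 6 + P*(6 + P) (B(P, f) = 6 + (6 + P)*P = 6 + P*(6 + P))
I = -8 (I = -3 - 5 = -8)
p = 5/2 (p = -5/4 + (-5*(-3 + 0))/4 = -5/4 + (-5*(-3))/4 = -5/4 + (¼)*15 = -5/4 + 15/4 = 5/2 ≈ 2.5000)
g(x, Y) = 6 + 2*x
(I + g(B(5, -1), p))² = (-8 + (6 + 2*(6 + 5² + 6*5)))² = (-8 + (6 + 2*(6 + 25 + 30)))² = (-8 + (6 + 2*61))² = (-8 + (6 + 122))² = (-8 + 128)² = 120² = 14400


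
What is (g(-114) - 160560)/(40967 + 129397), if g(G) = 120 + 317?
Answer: -160123/170364 ≈ -0.93989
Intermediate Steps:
g(G) = 437
(g(-114) - 160560)/(40967 + 129397) = (437 - 160560)/(40967 + 129397) = -160123/170364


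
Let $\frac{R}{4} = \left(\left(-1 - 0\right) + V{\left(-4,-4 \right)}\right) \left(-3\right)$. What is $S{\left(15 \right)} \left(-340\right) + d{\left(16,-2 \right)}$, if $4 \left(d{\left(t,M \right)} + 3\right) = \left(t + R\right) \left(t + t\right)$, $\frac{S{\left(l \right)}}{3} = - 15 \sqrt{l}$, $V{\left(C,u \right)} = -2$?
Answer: $413 + 15300 \sqrt{15} \approx 59670.0$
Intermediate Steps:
$R = 36$ ($R = 4 \left(\left(-1 - 0\right) - 2\right) \left(-3\right) = 4 \left(\left(-1 + 0\right) - 2\right) \left(-3\right) = 4 \left(-1 - 2\right) \left(-3\right) = 4 \left(\left(-3\right) \left(-3\right)\right) = 4 \cdot 9 = 36$)
$S{\left(l \right)} = - 45 \sqrt{l}$ ($S{\left(l \right)} = 3 \left(- 15 \sqrt{l}\right) = - 45 \sqrt{l}$)
$d{\left(t,M \right)} = -3 + \frac{t \left(36 + t\right)}{2}$ ($d{\left(t,M \right)} = -3 + \frac{\left(t + 36\right) \left(t + t\right)}{4} = -3 + \frac{\left(36 + t\right) 2 t}{4} = -3 + \frac{2 t \left(36 + t\right)}{4} = -3 + \frac{t \left(36 + t\right)}{2}$)
$S{\left(15 \right)} \left(-340\right) + d{\left(16,-2 \right)} = - 45 \sqrt{15} \left(-340\right) + \left(-3 + \frac{16^{2}}{2} + 18 \cdot 16\right) = 15300 \sqrt{15} + \left(-3 + \frac{1}{2} \cdot 256 + 288\right) = 15300 \sqrt{15} + \left(-3 + 128 + 288\right) = 15300 \sqrt{15} + 413 = 413 + 15300 \sqrt{15}$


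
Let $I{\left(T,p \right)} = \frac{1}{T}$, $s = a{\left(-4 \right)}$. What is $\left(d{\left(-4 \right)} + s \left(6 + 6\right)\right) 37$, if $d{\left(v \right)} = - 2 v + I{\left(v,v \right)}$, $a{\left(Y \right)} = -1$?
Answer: $- \frac{629}{4} \approx -157.25$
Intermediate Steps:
$s = -1$
$d{\left(v \right)} = \frac{1}{v} - 2 v$ ($d{\left(v \right)} = - 2 v + \frac{1}{v} = \frac{1}{v} - 2 v$)
$\left(d{\left(-4 \right)} + s \left(6 + 6\right)\right) 37 = \left(\left(\frac{1}{-4} - -8\right) - \left(6 + 6\right)\right) 37 = \left(\left(- \frac{1}{4} + 8\right) - 12\right) 37 = \left(\frac{31}{4} - 12\right) 37 = \left(- \frac{17}{4}\right) 37 = - \frac{629}{4}$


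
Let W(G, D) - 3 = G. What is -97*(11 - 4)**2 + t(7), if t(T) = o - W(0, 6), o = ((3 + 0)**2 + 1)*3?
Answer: -4726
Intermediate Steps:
W(G, D) = 3 + G
o = 30 (o = (3**2 + 1)*3 = (9 + 1)*3 = 10*3 = 30)
t(T) = 27 (t(T) = 30 - (3 + 0) = 30 - 1*3 = 30 - 3 = 27)
-97*(11 - 4)**2 + t(7) = -97*(11 - 4)**2 + 27 = -97*7**2 + 27 = -97*49 + 27 = -4753 + 27 = -4726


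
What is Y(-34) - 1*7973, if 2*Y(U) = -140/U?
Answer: -135506/17 ≈ -7970.9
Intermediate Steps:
Y(U) = -70/U (Y(U) = (-140/U)/2 = -70/U)
Y(-34) - 1*7973 = -70/(-34) - 1*7973 = -70*(-1/34) - 7973 = 35/17 - 7973 = -135506/17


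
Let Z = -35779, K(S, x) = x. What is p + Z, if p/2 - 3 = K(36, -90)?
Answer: -35953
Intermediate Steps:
p = -174 (p = 6 + 2*(-90) = 6 - 180 = -174)
p + Z = -174 - 35779 = -35953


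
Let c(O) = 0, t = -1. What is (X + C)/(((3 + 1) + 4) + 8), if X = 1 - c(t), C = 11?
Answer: ¾ ≈ 0.75000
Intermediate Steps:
X = 1 (X = 1 - 1*0 = 1 + 0 = 1)
(X + C)/(((3 + 1) + 4) + 8) = (1 + 11)/(((3 + 1) + 4) + 8) = 12/((4 + 4) + 8) = 12/(8 + 8) = 12/16 = 12*(1/16) = ¾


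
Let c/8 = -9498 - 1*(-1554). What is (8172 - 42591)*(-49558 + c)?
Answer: 3893133090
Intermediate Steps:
c = -63552 (c = 8*(-9498 - 1*(-1554)) = 8*(-9498 + 1554) = 8*(-7944) = -63552)
(8172 - 42591)*(-49558 + c) = (8172 - 42591)*(-49558 - 63552) = -34419*(-113110) = 3893133090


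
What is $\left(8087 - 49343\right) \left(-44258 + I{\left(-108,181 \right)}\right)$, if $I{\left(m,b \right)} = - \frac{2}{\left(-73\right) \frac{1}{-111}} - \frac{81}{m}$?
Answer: $\frac{133298187570}{73} \approx 1.826 \cdot 10^{9}$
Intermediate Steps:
$I{\left(m,b \right)} = - \frac{222}{73} - \frac{81}{m}$ ($I{\left(m,b \right)} = - \frac{2}{\left(-73\right) \left(- \frac{1}{111}\right)} - \frac{81}{m} = - \frac{2}{\frac{73}{111}} - \frac{81}{m} = \left(-2\right) \frac{111}{73} - \frac{81}{m} = - \frac{222}{73} - \frac{81}{m}$)
$\left(8087 - 49343\right) \left(-44258 + I{\left(-108,181 \right)}\right) = \left(8087 - 49343\right) \left(-44258 - \left(\frac{222}{73} + \frac{81}{-108}\right)\right) = - 41256 \left(-44258 - \frac{669}{292}\right) = \left(-41256\right) \left(- \frac{12924005}{292}\right) = \frac{133298187570}{73}$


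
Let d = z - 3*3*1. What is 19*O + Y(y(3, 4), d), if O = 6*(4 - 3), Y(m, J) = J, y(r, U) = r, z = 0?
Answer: 105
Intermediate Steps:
d = -9 (d = 0 - 3*3*1 = 0 - 9*1 = 0 - 9 = -9)
O = 6 (O = 6*1 = 6)
19*O + Y(y(3, 4), d) = 19*6 - 9 = 114 - 9 = 105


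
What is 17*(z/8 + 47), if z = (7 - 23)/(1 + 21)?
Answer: 8772/11 ≈ 797.45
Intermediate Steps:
z = -8/11 (z = -16/22 = -16*1/22 = -8/11 ≈ -0.72727)
17*(z/8 + 47) = 17*(-8/11/8 + 47) = 17*(-8/11*⅛ + 47) = 17*(-1/11 + 47) = 17*(516/11) = 8772/11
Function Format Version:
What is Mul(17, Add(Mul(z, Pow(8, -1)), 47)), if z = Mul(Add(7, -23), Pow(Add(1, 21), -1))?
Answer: Rational(8772, 11) ≈ 797.45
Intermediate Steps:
z = Rational(-8, 11) (z = Mul(-16, Pow(22, -1)) = Mul(-16, Rational(1, 22)) = Rational(-8, 11) ≈ -0.72727)
Mul(17, Add(Mul(z, Pow(8, -1)), 47)) = Mul(17, Add(Mul(Rational(-8, 11), Pow(8, -1)), 47)) = Mul(17, Add(Mul(Rational(-8, 11), Rational(1, 8)), 47)) = Mul(17, Add(Rational(-1, 11), 47)) = Mul(17, Rational(516, 11)) = Rational(8772, 11)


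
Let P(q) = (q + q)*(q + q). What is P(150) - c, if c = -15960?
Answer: 105960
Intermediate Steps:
P(q) = 4*q² (P(q) = (2*q)*(2*q) = 4*q²)
P(150) - c = 4*150² - 1*(-15960) = 4*22500 + 15960 = 90000 + 15960 = 105960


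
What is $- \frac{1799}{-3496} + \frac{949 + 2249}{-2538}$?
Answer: $- \frac{1102391}{1478808} \approx -0.74546$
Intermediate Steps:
$- \frac{1799}{-3496} + \frac{949 + 2249}{-2538} = \left(-1799\right) \left(- \frac{1}{3496}\right) + 3198 \left(- \frac{1}{2538}\right) = \frac{1799}{3496} - \frac{533}{423} = - \frac{1102391}{1478808}$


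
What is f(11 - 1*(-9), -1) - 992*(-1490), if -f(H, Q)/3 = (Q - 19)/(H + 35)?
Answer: 16258892/11 ≈ 1.4781e+6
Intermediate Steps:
f(H, Q) = -3*(-19 + Q)/(35 + H) (f(H, Q) = -3*(Q - 19)/(H + 35) = -3*(-19 + Q)/(35 + H))
f(11 - 1*(-9), -1) - 992*(-1490) = 3*(19 - 1*(-1))/(35 + (11 - 1*(-9))) - 992*(-1490) = 3*(19 + 1)/(35 + (11 + 9)) + 1478080 = 3*20/(35 + 20) + 1478080 = 3*20/55 + 1478080 = 3*(1/55)*20 + 1478080 = 12/11 + 1478080 = 16258892/11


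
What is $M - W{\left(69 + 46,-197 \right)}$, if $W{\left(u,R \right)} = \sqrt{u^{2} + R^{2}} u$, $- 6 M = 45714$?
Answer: $-7619 - 115 \sqrt{52034} \approx -33852.0$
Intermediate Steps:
$M = -7619$ ($M = \left(- \frac{1}{6}\right) 45714 = -7619$)
$W{\left(u,R \right)} = u \sqrt{R^{2} + u^{2}}$ ($W{\left(u,R \right)} = \sqrt{R^{2} + u^{2}} u = u \sqrt{R^{2} + u^{2}}$)
$M - W{\left(69 + 46,-197 \right)} = -7619 - \left(69 + 46\right) \sqrt{\left(-197\right)^{2} + \left(69 + 46\right)^{2}} = -7619 - 115 \sqrt{38809 + 115^{2}} = -7619 - 115 \sqrt{38809 + 13225} = -7619 - 115 \sqrt{52034}$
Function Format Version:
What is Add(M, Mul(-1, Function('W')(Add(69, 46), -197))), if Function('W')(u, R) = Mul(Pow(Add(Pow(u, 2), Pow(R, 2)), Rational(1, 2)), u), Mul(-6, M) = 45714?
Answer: Add(-7619, Mul(-115, Pow(52034, Rational(1, 2)))) ≈ -33852.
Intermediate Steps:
M = -7619 (M = Mul(Rational(-1, 6), 45714) = -7619)
Function('W')(u, R) = Mul(u, Pow(Add(Pow(R, 2), Pow(u, 2)), Rational(1, 2))) (Function('W')(u, R) = Mul(Pow(Add(Pow(R, 2), Pow(u, 2)), Rational(1, 2)), u) = Mul(u, Pow(Add(Pow(R, 2), Pow(u, 2)), Rational(1, 2))))
Add(M, Mul(-1, Function('W')(Add(69, 46), -197))) = Add(-7619, Mul(-1, Mul(Add(69, 46), Pow(Add(Pow(-197, 2), Pow(Add(69, 46), 2)), Rational(1, 2))))) = Add(-7619, Mul(-1, Mul(115, Pow(Add(38809, Pow(115, 2)), Rational(1, 2))))) = Add(-7619, Mul(-1, Mul(115, Pow(Add(38809, 13225), Rational(1, 2))))) = Add(-7619, Mul(-1, Mul(115, Pow(52034, Rational(1, 2))))) = Add(-7619, Mul(-115, Pow(52034, Rational(1, 2))))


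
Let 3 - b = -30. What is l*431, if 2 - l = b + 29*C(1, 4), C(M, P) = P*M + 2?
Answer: -88355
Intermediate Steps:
b = 33 (b = 3 - 1*(-30) = 3 + 30 = 33)
C(M, P) = 2 + M*P (C(M, P) = M*P + 2 = 2 + M*P)
l = -205 (l = 2 - (33 + 29*(2 + 1*4)) = 2 - (33 + 29*(2 + 4)) = 2 - (33 + 29*6) = 2 - (33 + 174) = 2 - 1*207 = 2 - 207 = -205)
l*431 = -205*431 = -88355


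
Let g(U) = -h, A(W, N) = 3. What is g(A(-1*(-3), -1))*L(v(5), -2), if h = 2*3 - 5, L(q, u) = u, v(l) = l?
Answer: 2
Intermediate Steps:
h = 1 (h = 6 - 5 = 1)
g(U) = -1 (g(U) = -1*1 = -1)
g(A(-1*(-3), -1))*L(v(5), -2) = -1*(-2) = 2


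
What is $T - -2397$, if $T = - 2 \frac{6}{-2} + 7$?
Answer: $2410$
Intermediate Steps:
$T = 13$ ($T = - 2 \cdot 6 \left(- \frac{1}{2}\right) + 7 = \left(-2\right) \left(-3\right) + 7 = 6 + 7 = 13$)
$T - -2397 = 13 - -2397 = 13 + 2397 = 2410$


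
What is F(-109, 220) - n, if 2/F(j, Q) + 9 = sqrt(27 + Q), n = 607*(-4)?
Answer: 201533/83 + sqrt(247)/83 ≈ 2428.3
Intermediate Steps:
n = -2428
F(j, Q) = 2/(-9 + sqrt(27 + Q))
F(-109, 220) - n = 2/(-9 + sqrt(27 + 220)) - 1*(-2428) = 2/(-9 + sqrt(247)) + 2428 = 2428 + 2/(-9 + sqrt(247))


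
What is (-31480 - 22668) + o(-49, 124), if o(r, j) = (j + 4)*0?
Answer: -54148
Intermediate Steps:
o(r, j) = 0 (o(r, j) = (4 + j)*0 = 0)
(-31480 - 22668) + o(-49, 124) = (-31480 - 22668) + 0 = -54148 + 0 = -54148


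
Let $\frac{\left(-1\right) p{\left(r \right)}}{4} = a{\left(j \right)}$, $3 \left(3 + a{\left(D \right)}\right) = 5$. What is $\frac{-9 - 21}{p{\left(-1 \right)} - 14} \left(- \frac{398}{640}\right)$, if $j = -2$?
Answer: $- \frac{1791}{832} \approx -2.1526$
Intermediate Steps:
$a{\left(D \right)} = - \frac{4}{3}$ ($a{\left(D \right)} = -3 + \frac{1}{3} \cdot 5 = -3 + \frac{5}{3} = - \frac{4}{3}$)
$p{\left(r \right)} = \frac{16}{3}$ ($p{\left(r \right)} = \left(-4\right) \left(- \frac{4}{3}\right) = \frac{16}{3}$)
$\frac{-9 - 21}{p{\left(-1 \right)} - 14} \left(- \frac{398}{640}\right) = \frac{-9 - 21}{\frac{16}{3} - 14} \left(- \frac{398}{640}\right) = - \frac{30}{- \frac{26}{3}} \left(\left(-398\right) \frac{1}{640}\right) = \left(-30\right) \left(- \frac{3}{26}\right) \left(- \frac{199}{320}\right) = \frac{45}{13} \left(- \frac{199}{320}\right) = - \frac{1791}{832}$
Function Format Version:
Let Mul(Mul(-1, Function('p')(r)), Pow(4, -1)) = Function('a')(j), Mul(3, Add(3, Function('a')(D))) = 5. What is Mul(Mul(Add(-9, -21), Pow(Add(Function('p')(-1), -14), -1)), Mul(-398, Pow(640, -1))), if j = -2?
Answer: Rational(-1791, 832) ≈ -2.1526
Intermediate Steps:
Function('a')(D) = Rational(-4, 3) (Function('a')(D) = Add(-3, Mul(Rational(1, 3), 5)) = Add(-3, Rational(5, 3)) = Rational(-4, 3))
Function('p')(r) = Rational(16, 3) (Function('p')(r) = Mul(-4, Rational(-4, 3)) = Rational(16, 3))
Mul(Mul(Add(-9, -21), Pow(Add(Function('p')(-1), -14), -1)), Mul(-398, Pow(640, -1))) = Mul(Mul(Add(-9, -21), Pow(Add(Rational(16, 3), -14), -1)), Mul(-398, Pow(640, -1))) = Mul(Mul(-30, Pow(Rational(-26, 3), -1)), Mul(-398, Rational(1, 640))) = Mul(Mul(-30, Rational(-3, 26)), Rational(-199, 320)) = Mul(Rational(45, 13), Rational(-199, 320)) = Rational(-1791, 832)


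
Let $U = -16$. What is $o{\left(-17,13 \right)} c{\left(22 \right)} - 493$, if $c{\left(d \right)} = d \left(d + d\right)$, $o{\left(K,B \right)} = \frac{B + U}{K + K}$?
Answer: $- \frac{6929}{17} \approx -407.59$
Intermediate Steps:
$o{\left(K,B \right)} = \frac{-16 + B}{2 K}$ ($o{\left(K,B \right)} = \frac{B - 16}{K + K} = \frac{-16 + B}{2 K}$)
$c{\left(d \right)} = 2 d^{2}$ ($c{\left(d \right)} = d 2 d = 2 d^{2}$)
$o{\left(-17,13 \right)} c{\left(22 \right)} - 493 = \frac{-16 + 13}{2 \left(-17\right)} 2 \cdot 22^{2} - 493 = \frac{1}{2} \left(- \frac{1}{17}\right) \left(-3\right) 2 \cdot 484 - 493 = \frac{3}{34} \cdot 968 - 493 = \frac{1452}{17} - 493 = - \frac{6929}{17}$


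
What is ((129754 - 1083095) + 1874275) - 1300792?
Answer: -379858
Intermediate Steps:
((129754 - 1083095) + 1874275) - 1300792 = (-953341 + 1874275) - 1300792 = 920934 - 1300792 = -379858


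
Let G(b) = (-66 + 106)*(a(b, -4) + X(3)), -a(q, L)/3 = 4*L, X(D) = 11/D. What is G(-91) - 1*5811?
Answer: -11233/3 ≈ -3744.3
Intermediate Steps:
a(q, L) = -12*L
G(b) = 6200/3 (G(b) = (-66 + 106)*(-12*(-4) + 11/3) = 40*(48 + 11*(⅓)) = 40*(48 + 11/3) = 40*(155/3) = 6200/3)
G(-91) - 1*5811 = 6200/3 - 1*5811 = 6200/3 - 5811 = -11233/3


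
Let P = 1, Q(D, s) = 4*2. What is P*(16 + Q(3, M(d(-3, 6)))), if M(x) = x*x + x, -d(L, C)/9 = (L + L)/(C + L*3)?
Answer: 24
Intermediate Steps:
d(L, C) = -18*L/(C + 3*L) (d(L, C) = -9*(L + L)/(C + L*3) = -9*2*L/(C + 3*L) = -18*L/(C + 3*L))
M(x) = x + x² (M(x) = x² + x = x + x²)
Q(D, s) = 8
P*(16 + Q(3, M(d(-3, 6)))) = 1*(16 + 8) = 1*24 = 24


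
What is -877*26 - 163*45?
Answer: -30137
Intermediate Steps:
-877*26 - 163*45 = -22802 - 1*7335 = -22802 - 7335 = -30137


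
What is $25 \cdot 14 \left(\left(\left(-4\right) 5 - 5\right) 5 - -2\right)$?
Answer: $-43050$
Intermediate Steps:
$25 \cdot 14 \left(\left(\left(-4\right) 5 - 5\right) 5 - -2\right) = 350 \left(\left(-20 - 5\right) 5 + 2\right) = 350 \left(\left(-25\right) 5 + 2\right) = 350 \left(-125 + 2\right) = 350 \left(-123\right) = -43050$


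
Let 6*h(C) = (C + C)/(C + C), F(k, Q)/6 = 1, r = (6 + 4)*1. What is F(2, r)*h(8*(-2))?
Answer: 1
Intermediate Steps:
r = 10 (r = 10*1 = 10)
F(k, Q) = 6 (F(k, Q) = 6*1 = 6)
h(C) = ⅙ (h(C) = ((C + C)/(C + C))/6 = ((2*C)/((2*C)))/6 = ((2*C)*(1/(2*C)))/6 = (⅙)*1 = ⅙)
F(2, r)*h(8*(-2)) = 6*(⅙) = 1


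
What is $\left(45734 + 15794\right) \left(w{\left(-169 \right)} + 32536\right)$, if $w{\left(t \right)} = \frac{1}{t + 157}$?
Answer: $\frac{6005609642}{3} \approx 2.0019 \cdot 10^{9}$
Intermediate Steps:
$w{\left(t \right)} = \frac{1}{157 + t}$
$\left(45734 + 15794\right) \left(w{\left(-169 \right)} + 32536\right) = \left(45734 + 15794\right) \left(\frac{1}{157 - 169} + 32536\right) = 61528 \left(\frac{1}{-12} + 32536\right) = 61528 \left(- \frac{1}{12} + 32536\right) = 61528 \cdot \frac{390431}{12} = \frac{6005609642}{3}$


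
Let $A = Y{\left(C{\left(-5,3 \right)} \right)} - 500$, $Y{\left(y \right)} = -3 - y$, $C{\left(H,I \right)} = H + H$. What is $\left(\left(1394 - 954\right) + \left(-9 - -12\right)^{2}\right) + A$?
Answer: $-44$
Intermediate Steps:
$C{\left(H,I \right)} = 2 H$
$A = -493$ ($A = \left(-3 - 2 \left(-5\right)\right) - 500 = \left(-3 - -10\right) - 500 = \left(-3 + 10\right) - 500 = 7 - 500 = -493$)
$\left(\left(1394 - 954\right) + \left(-9 - -12\right)^{2}\right) + A = \left(\left(1394 - 954\right) + \left(-9 - -12\right)^{2}\right) - 493 = \left(440 + \left(-9 + 12\right)^{2}\right) - 493 = \left(440 + 3^{2}\right) - 493 = \left(440 + 9\right) - 493 = 449 - 493 = -44$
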